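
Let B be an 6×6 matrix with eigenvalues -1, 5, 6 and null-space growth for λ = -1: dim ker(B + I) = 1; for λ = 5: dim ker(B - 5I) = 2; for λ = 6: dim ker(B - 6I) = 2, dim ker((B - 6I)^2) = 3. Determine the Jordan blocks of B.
λ = -1: successive nullity increments [1] count blocks of size ≥ k; block sizes are [1].
λ = 5: successive nullity increments [2] count blocks of size ≥ k; block sizes are [1, 1].
λ = 6: successive nullity increments [2, 1] count blocks of size ≥ k; block sizes are [2, 1].

Jordan blocks: (-1, 1), (5, 1), (5, 1), (6, 2), (6, 1)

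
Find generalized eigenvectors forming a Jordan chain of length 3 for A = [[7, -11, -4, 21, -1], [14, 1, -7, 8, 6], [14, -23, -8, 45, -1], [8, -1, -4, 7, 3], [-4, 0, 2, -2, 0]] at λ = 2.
v_1 = [[4, 4, 10, 3, 0]]^T, v_2 = [[-1, 6, -1, 3, -2]]^T, v_3 = [[-2, -1, -5, -1, 0]]^T

We seek v_1 ∈ ker((A - 2I)^3) \ ker((A - 2I)^2), then set v_{i+1} = (A - 2I) v_i.

One such chain is v_1 = [[4, 4, 10, 3, 0]]^T, v_2 = [[-1, 6, -1, 3, -2]]^T, v_3 = [[-2, -1, -5, -1, 0]]^T. Check: (A - 2I) v_3 = [[0, 0, 0, 0, 0]]^T = 0.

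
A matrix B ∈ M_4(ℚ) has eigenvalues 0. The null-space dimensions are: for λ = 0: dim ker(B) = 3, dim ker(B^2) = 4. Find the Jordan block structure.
λ = 0: successive nullity increments [3, 1] count blocks of size ≥ k; block sizes are [2, 1, 1].

Jordan blocks: (0, 2), (0, 1), (0, 1)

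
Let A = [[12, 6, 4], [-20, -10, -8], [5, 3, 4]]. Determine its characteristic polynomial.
χ_A(x) = (x - 2)^3

xI - A = [[x - 12, -6, -4], [20, x + 10, 8], [-5, -3, x - 4]].

Expanding det(xI - A) along the first row:
det(xI - A) = + (x - 12)·det([[x + 10, 8], [-3, x - 4]]) - (-6)·det([[20, 8], [-5, x - 4]]) + (-4)·det([[20, x + 10], [-5, -3]]).

Evaluating gives χ_A(x) = x^3 - 6x^2 + 12x - 8 = (x - 2)^3.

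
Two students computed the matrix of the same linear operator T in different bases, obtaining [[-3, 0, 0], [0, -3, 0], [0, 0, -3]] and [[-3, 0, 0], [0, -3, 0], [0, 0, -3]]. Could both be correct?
Yes.

Two matrices over a field are similar if and only if they have the same invariant factors.

Both A and B have characteristic polynomial (x + 3)^3 and minimal polynomial x + 3. Computing further, both have invariant factors x + 3, x + 3, x + 3. Hence A and B are similar.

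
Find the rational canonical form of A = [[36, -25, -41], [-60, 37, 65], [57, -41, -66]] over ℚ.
The invariant factors of A (the non-unit diagonal entries of the Smith normal form of xI - A over ℚ[x]) are (x - 3)(x - 2)^2, each dividing the next. The characteristic polynomial is their product, (x - 3)(x - 2)^2.

The rational canonical form is the block-diagonal matrix of companion matrices C(f_i):
R = [[0, 0, 12], [1, 0, -16], [0, 1, 7]].

R = [[0, 0, 12], [1, 0, -16], [0, 1, 7]]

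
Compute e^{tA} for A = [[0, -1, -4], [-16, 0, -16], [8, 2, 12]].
A has Jordan form J = [[4, 1, 0], [0, 4, 0], [0, 0, 4]] with A = PJP^{-1}, so e^{tA} = P e^{tJ} P^{-1}.

For a Jordan block J_k(λ), e^{tJ_k(λ)} = e^{λt} · (I + tN + t^2 N^2/2! + ... + t^{k-1} N^{k-1}/(k-1)!) where N is the nilpotent superdiagonal part.

Assembling the blocks and conjugating back gives the entries of e^{tA} as shown above.

e^{tA} = [[(1 - 4*t)*e^{4*t}, -t*e^{4*t}, -4*t*e^{4*t}], [-16*t*e^{4*t}, (1 - 4*t)*e^{4*t}, -16*t*e^{4*t}], [8*t*e^{4*t}, 2*t*e^{4*t}, (8*t + 1)*e^{4*t}]]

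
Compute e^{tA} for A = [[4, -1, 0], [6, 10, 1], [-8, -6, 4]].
A has Jordan form J = [[6, 1, 0], [0, 6, 1], [0, 0, 6]] with A = PJP^{-1}, so e^{tA} = P e^{tJ} P^{-1}.

For a Jordan block J_k(λ), e^{tJ_k(λ)} = e^{λt} · (I + tN + t^2 N^2/2! + ... + t^{k-1} N^{k-1}/(k-1)!) where N is the nilpotent superdiagonal part.

Assembling the blocks and conjugating back gives the entries of e^{tA} as shown above.

e^{tA} = [[(-t^2 - 2*t + 1)*e^{6*t}, -t*(t + 1)*e^{6*t}, -t^2*e^{6*t}/2], [2*t*(t + 3)*e^{6*t}, (2*t^2 + 4*t + 1)*e^{6*t}, t*(t + 1)*e^{6*t}], [2*t*(-t - 4)*e^{6*t}, 2*t*(-t - 3)*e^{6*t}, (-t^2 - 2*t + 1)*e^{6*t}]]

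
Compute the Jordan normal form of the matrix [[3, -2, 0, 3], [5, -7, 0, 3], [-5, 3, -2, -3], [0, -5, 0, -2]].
The characteristic polynomial is det(xI - A) = (x + 2)^4, so the eigenvalues are -2 (algebraic multiplicity 4).

For λ = -2: rank(A + 2I) = 2, rank((A + 2I)^2) = 1, rank((A + 2I)^3) = 0. The eigenspace has dimension 4 - 2 = 2, so there are 2 Jordan blocks; the rank sequence gives block sizes [3, 1].

Assembling the blocks gives the Jordan form J above.

J = [[-2, 1, 0, 0], [0, -2, 1, 0], [0, 0, -2, 0], [0, 0, 0, -2]]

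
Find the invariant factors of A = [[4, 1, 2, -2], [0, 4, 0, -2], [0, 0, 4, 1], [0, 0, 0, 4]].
(x - 4)^2, (x - 4)^2

The Jordan structure of A has elementary divisors (x - 4)^2, (x - 4)^2. Arranging the block sizes at each eigenvalue in decreasing order and taking row products gives the invariant factors.

Invariant factors (smallest first, each dividing the next): (x - 4)^2, (x - 4)^2.

Check: the last factor (x - 4)^2 is the minimal polynomial, and the product (x - 4)^4 is the characteristic polynomial.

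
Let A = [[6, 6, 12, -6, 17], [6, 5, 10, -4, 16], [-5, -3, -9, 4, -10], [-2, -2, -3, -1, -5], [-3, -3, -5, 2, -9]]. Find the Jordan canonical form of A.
J = [[-2, 1, 0, 0, 0], [0, -2, 1, 0, 0], [0, 0, -2, 0, 0], [0, 0, 0, -1, 1], [0, 0, 0, 0, -1]]

The characteristic polynomial is det(xI - A) = (x + 1)^2(x + 2)^3, so the eigenvalues are -2 (algebraic multiplicity 3), -1 (algebraic multiplicity 2).

For λ = -2: rank(A + 2I) = 4, rank((A + 2I)^2) = 3, rank((A + 2I)^3) = 2. The eigenspace has dimension 5 - 4 = 1, so there is 1 Jordan block; the rank sequence gives block sizes [3].

For λ = -1: rank(A + I) = 4, rank((A + I)^2) = 3. The eigenspace has dimension 5 - 4 = 1, so there is 1 Jordan block; the rank sequence gives block sizes [2].

Assembling the blocks gives the Jordan form J above.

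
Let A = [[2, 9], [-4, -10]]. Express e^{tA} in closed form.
e^{tA} = [[(6*t + 1)*e^{-4*t}, 9*t*e^{-4*t}], [-4*t*e^{-4*t}, (1 - 6*t)*e^{-4*t}]]

A has Jordan form J = [[-4, 1], [0, -4]] with A = PJP^{-1}, so e^{tA} = P e^{tJ} P^{-1}.

For a Jordan block J_k(λ), e^{tJ_k(λ)} = e^{λt} · (I + tN + t^2 N^2/2! + ... + t^{k-1} N^{k-1}/(k-1)!) where N is the nilpotent superdiagonal part.

Assembling the blocks and conjugating back gives the entries of e^{tA} as shown above.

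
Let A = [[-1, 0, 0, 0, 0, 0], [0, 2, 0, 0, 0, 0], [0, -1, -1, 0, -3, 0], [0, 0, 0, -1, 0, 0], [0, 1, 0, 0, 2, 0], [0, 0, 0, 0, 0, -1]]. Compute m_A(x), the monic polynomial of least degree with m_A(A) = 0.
m_A(x) = (x - 2)^2(x + 1)

The characteristic polynomial factors as (x - 2)^2(x + 1)^4. The minimal polynomial is ∏(x - λ)^{k_λ} where k_λ is the size of the largest Jordan block at λ.

For λ = -1: rank(A + I) = 2, and the largest Jordan block has size 1 (the smallest k with rank((A + I)^k) = rank((A + I)^(k+1))).
For λ = 2: rank(A - 2I) = 5, and the largest Jordan block has size 2 (the smallest k with rank((A - 2I)^k) = rank((A - 2I)^(k+1))).

So m_A(x) = (x - 2)^2(x + 1).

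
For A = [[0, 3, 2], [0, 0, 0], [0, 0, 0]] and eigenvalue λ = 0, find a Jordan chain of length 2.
v_1 = [[0, -1, 2]]^T, v_2 = [[1, 0, 0]]^T

We seek v_1 ∈ ker(A^2) \ ker(A), then set v_{i+1} = A v_i.

One such chain is v_1 = [[0, -1, 2]]^T, v_2 = [[1, 0, 0]]^T. Check: A v_2 = [[0, 0, 0]]^T = 0.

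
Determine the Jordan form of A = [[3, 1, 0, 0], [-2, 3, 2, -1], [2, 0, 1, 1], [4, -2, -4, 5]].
The characteristic polynomial is det(xI - A) = (x - 3)^4, so the eigenvalues are 3 (algebraic multiplicity 4).

For λ = 3: rank(A - 3I) = 2, rank((A - 3I)^2) = 1, rank((A - 3I)^3) = 0. The eigenspace has dimension 4 - 2 = 2, so there are 2 Jordan blocks; the rank sequence gives block sizes [3, 1].

Assembling the blocks gives the Jordan form J above.

J = [[3, 1, 0, 0], [0, 3, 1, 0], [0, 0, 3, 0], [0, 0, 0, 3]]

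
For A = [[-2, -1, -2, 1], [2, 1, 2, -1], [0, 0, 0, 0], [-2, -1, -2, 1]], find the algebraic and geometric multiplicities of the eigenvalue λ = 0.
The characteristic polynomial is x^4, so the factor x appears with exponent 4: the algebraic multiplicity is 4.

rank(A) = 1, so the eigenspace has dimension 4 - 1 = 3: the geometric multiplicity is 3.

Since 3 < 4, A is not diagonalizable.

algebraic multiplicity 4, geometric multiplicity 3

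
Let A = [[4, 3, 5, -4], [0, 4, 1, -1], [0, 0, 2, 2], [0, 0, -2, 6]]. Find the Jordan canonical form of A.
J = [[4, 1, 0, 0], [0, 4, 1, 0], [0, 0, 4, 0], [0, 0, 0, 4]]

The characteristic polynomial is det(xI - A) = (x - 4)^4, so the eigenvalues are 4 (algebraic multiplicity 4).

For λ = 4: rank(A - 4I) = 2, rank((A - 4I)^2) = 1, rank((A - 4I)^3) = 0. The eigenspace has dimension 4 - 2 = 2, so there are 2 Jordan blocks; the rank sequence gives block sizes [3, 1].

Assembling the blocks gives the Jordan form J above.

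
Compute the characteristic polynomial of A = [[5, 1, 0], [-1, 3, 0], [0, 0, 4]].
xI - A = [[x - 5, -1, 0], [1, x - 3, 0], [0, 0, x - 4]].

Expanding det(xI - A) along the first row:
det(xI - A) = + (x - 5)·det([[x - 3, 0], [0, x - 4]]) - (-1)·det([[1, 0], [0, x - 4]]) + (0)·det([[1, x - 3], [0, 0]]).

Evaluating gives χ_A(x) = x^3 - 12x^2 + 48x - 64 = (x - 4)^3.

χ_A(x) = (x - 4)^3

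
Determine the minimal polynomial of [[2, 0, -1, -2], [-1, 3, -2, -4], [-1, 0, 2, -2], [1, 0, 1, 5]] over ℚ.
The characteristic polynomial factors as (x - 3)^4. The minimal polynomial is ∏(x - λ)^{k_λ} where k_λ is the size of the largest Jordan block at λ.

For λ = 3: rank(A - 3I) = 2, and the largest Jordan block has size 3 (the smallest k with rank((A - 3I)^k) = rank((A - 3I)^(k+1))).

So m_A(x) = (x - 3)^3.

m_A(x) = (x - 3)^3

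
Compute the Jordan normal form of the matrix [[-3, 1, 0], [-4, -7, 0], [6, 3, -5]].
J = [[-5, 1, 0], [0, -5, 0], [0, 0, -5]]

The characteristic polynomial is det(xI - A) = (x + 5)^3, so the eigenvalues are -5 (algebraic multiplicity 3).

For λ = -5: rank(A + 5I) = 1, rank((A + 5I)^2) = 0. The eigenspace has dimension 3 - 1 = 2, so there are 2 Jordan blocks; the rank sequence gives block sizes [2, 1].

Assembling the blocks gives the Jordan form J above.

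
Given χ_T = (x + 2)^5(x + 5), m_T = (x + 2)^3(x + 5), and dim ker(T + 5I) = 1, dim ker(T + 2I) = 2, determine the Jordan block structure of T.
Jordan blocks: (-5, 1), (-2, 3), (-2, 2)

λ = -5: algebraic multiplicity 1 (exponent in χ_T), largest block size 1 (exponent in m_T), 1 block (geometric multiplicity). This forces block sizes [1].
λ = -2: algebraic multiplicity 5 (exponent in χ_T), largest block size 3 (exponent in m_T), 2 blocks (geometric multiplicity). These force block sizes [3, 2].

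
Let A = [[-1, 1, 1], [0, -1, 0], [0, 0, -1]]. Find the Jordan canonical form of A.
The characteristic polynomial is det(xI - A) = (x + 1)^3, so the eigenvalues are -1 (algebraic multiplicity 3).

For λ = -1: rank(A + I) = 1, rank((A + I)^2) = 0. The eigenspace has dimension 3 - 1 = 2, so there are 2 Jordan blocks; the rank sequence gives block sizes [2, 1].

Assembling the blocks gives the Jordan form J above.

J = [[-1, 1, 0], [0, -1, 0], [0, 0, -1]]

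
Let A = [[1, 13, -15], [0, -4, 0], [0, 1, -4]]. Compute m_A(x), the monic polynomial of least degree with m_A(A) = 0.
The characteristic polynomial factors as (x - 1)(x + 4)^2. The minimal polynomial is ∏(x - λ)^{k_λ} where k_λ is the size of the largest Jordan block at λ.

For λ = -4: rank(A + 4I) = 2, and the largest Jordan block has size 2 (the smallest k with rank((A + 4I)^k) = rank((A + 4I)^(k+1))).
For λ = 1: rank(A - I) = 2, and the largest Jordan block has size 1 (the smallest k with rank((A - I)^k) = rank((A - I)^(k+1))).

So m_A(x) = (x - 1)(x + 4)^2.

m_A(x) = (x - 1)(x + 4)^2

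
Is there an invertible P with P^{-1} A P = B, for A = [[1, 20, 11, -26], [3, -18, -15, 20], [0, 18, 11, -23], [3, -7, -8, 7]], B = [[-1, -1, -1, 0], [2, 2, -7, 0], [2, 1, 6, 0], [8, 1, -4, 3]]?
No.

trace(A) = 1 but trace(B) = 10. The trace is a similarity invariant, so A and B are not similar.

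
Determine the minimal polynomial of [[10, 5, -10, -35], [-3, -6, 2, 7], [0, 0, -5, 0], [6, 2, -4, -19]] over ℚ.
The characteristic polynomial factors as (x + 5)^4. The minimal polynomial is ∏(x - λ)^{k_λ} where k_λ is the size of the largest Jordan block at λ.

For λ = -5: rank(A + 5I) = 1, and the largest Jordan block has size 2 (the smallest k with rank((A + 5I)^k) = rank((A + 5I)^(k+1))).

So m_A(x) = (x + 5)^2.

m_A(x) = (x + 5)^2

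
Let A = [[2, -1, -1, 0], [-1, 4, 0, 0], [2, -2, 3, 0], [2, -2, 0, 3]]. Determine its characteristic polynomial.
xI - A = [[x - 2, 1, 1, 0], [1, x - 4, 0, 0], [-2, 2, x - 3, 0], [-2, 2, 0, x - 3]].

Expanding det(xI - A) along the first row:
det(xI - A) = + (x - 2)·det([[x - 4, 0, 0], [2, x - 3, 0], [2, 0, x - 3]]) - (1)·det([[1, 0, 0], [-2, x - 3, 0], [-2, 0, x - 3]]) + (1)·det([[1, x - 4, 0], [-2, 2, 0], [-2, 2, x - 3]]) - (0)·det([[1, x - 4, 0], [-2, 2, x - 3], [-2, 2, 0]]).

Evaluating gives χ_A(x) = x^4 - 12x^3 + 54x^2 - 108x + 81 = (x - 3)^4.

χ_A(x) = (x - 3)^4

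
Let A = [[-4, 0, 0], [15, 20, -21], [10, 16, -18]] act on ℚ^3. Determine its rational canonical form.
R = [[-4, 0, 0], [0, 0, 24], [0, 1, 2]]

The invariant factors of A (the non-unit diagonal entries of the Smith normal form of xI - A over ℚ[x]) are x + 4, (x - 6)(x + 4), each dividing the next. The characteristic polynomial is their product, (x - 6)(x + 4)^2.

The rational canonical form is the block-diagonal matrix of companion matrices C(f_i):
R = [[-4, 0, 0], [0, 0, 24], [0, 1, 2]].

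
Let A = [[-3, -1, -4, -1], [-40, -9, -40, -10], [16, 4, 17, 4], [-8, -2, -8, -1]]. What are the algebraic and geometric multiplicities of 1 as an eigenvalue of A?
The characteristic polynomial is (x - 1)^4, so the factor x - 1 appears with exponent 4: the algebraic multiplicity is 4.

rank(A - I) = 1, so the eigenspace has dimension 4 - 1 = 3: the geometric multiplicity is 3.

Since 3 < 4, A is not diagonalizable.

algebraic multiplicity 4, geometric multiplicity 3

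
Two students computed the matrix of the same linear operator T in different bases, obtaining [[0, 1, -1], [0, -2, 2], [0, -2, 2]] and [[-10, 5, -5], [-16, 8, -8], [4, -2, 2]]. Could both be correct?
Two matrices over a field are similar if and only if they have the same invariant factors.

Both A and B have characteristic polynomial x^3 and minimal polynomial x^2. Computing further, both have invariant factors x, x^2. Hence A and B are similar.

Yes.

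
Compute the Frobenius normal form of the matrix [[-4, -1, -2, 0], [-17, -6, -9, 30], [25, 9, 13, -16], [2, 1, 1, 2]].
R = [[0, 0, 0, -10], [1, 0, 0, 2], [0, 1, 0, 0], [0, 0, 1, 5]]

The invariant factors of A (the non-unit diagonal entries of the Smith normal form of xI - A over ℚ[x]) are (x - 5)(x^3 - 2), each dividing the next. The characteristic polynomial is their product, (x - 5)(x^3 - 2).

The rational canonical form is the block-diagonal matrix of companion matrices C(f_i):
R = [[0, 0, 0, -10], [1, 0, 0, 2], [0, 1, 0, 0], [0, 0, 1, 5]].

Note the characteristic polynomial does not split into linear factors over ℚ, so A has no Jordan form over ℚ; the rational canonical form exists over any field.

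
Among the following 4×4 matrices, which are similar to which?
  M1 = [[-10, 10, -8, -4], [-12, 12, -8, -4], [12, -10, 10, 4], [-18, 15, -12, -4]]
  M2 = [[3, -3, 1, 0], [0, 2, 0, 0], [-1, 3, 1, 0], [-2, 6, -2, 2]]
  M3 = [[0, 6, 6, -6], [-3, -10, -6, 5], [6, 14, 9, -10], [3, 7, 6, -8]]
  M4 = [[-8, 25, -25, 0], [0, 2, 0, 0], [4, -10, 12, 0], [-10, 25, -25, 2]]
Characteristic polynomials: χ_{M1} = (x - 2)^4, χ_{M2} = (x - 2)^4, χ_{M3} = x(x + 3)^3, χ_{M4} = (x - 2)^4.

{M1, M2, M4}: invariant factors x - 2, x - 2, (x - 2)^2.

{M3}: invariant factors x + 3, x(x + 3)^2.

Matrices are similar if and only if their invariant-factor lists agree; the partition into similarity classes is {M1, M2, M4}, {M3}.

2 classes: {M1, M2, M4}, {M3}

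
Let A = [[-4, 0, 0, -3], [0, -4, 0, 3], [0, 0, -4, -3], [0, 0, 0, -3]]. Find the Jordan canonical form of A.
J = [[-4, 0, 0, 0], [0, -4, 0, 0], [0, 0, -4, 0], [0, 0, 0, -3]]

The characteristic polynomial is det(xI - A) = (x + 3)(x + 4)^3, so the eigenvalues are -4 (algebraic multiplicity 3), -3 (algebraic multiplicity 1).

For λ = -4: rank(A + 4I) = 1. The eigenspace has dimension 4 - 1 = 3, so there are 3 Jordan blocks; the rank sequence gives block sizes [1, 1, 1].

For λ = -3: algebraic multiplicity 1 gives one 1×1 block.

Assembling the blocks gives the Jordan form J above.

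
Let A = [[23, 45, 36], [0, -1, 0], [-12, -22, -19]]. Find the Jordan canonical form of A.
The characteristic polynomial is det(xI - A) = (x - 5)(x + 1)^2, so the eigenvalues are -1 (algebraic multiplicity 2), 5 (algebraic multiplicity 1).

For λ = -1: rank(A + I) = 2, rank((A + I)^2) = 1. The eigenspace has dimension 3 - 2 = 1, so there is 1 Jordan block; the rank sequence gives block sizes [2].

For λ = 5: algebraic multiplicity 1 gives one 1×1 block.

Assembling the blocks gives the Jordan form J above.

J = [[-1, 1, 0], [0, -1, 0], [0, 0, 5]]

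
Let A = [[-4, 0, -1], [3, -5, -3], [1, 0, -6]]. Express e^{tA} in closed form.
A has Jordan form J = [[-5, 1, 0], [0, -5, 0], [0, 0, -5]] with A = PJP^{-1}, so e^{tA} = P e^{tJ} P^{-1}.

For a Jordan block J_k(λ), e^{tJ_k(λ)} = e^{λt} · (I + tN + t^2 N^2/2! + ... + t^{k-1} N^{k-1}/(k-1)!) where N is the nilpotent superdiagonal part.

Assembling the blocks and conjugating back gives the entries of e^{tA} as shown above.

e^{tA} = [[(t + 1)*e^{-5*t}, 0, -t*e^{-5*t}], [3*t*e^{-5*t}, e^{-5*t}, -3*t*e^{-5*t}], [t*e^{-5*t}, 0, (1 - t)*e^{-5*t}]]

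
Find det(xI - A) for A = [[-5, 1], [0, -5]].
χ_A(x) = (x + 5)^2

xI - A = [[x + 5, -1], [0, x + 5]].

Expanding det(xI - A) along the first row:
det(xI - A) = + (x + 5)·det([[x + 5]]) - (-1)·det([[0]]).

Evaluating gives χ_A(x) = x^2 + 10x + 25 = (x + 5)^2.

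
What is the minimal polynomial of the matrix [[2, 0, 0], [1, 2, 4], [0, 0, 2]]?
The characteristic polynomial factors as (x - 2)^3. The minimal polynomial is ∏(x - λ)^{k_λ} where k_λ is the size of the largest Jordan block at λ.

For λ = 2: rank(A - 2I) = 1, and the largest Jordan block has size 2 (the smallest k with rank((A - 2I)^k) = rank((A - 2I)^(k+1))).

So m_A(x) = (x - 2)^2.

m_A(x) = (x - 2)^2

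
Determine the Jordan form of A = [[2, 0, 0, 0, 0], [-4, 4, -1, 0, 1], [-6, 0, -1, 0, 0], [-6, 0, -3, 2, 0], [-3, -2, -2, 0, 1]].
J = [[-1, 0, 0, 0, 0], [0, 2, 1, 0, 0], [0, 0, 2, 0, 0], [0, 0, 0, 2, 0], [0, 0, 0, 0, 3]]

The characteristic polynomial is det(xI - A) = (x - 3)(x - 2)^3(x + 1), so the eigenvalues are -1 (algebraic multiplicity 1), 2 (algebraic multiplicity 3), 3 (algebraic multiplicity 1).

For λ = -1: algebraic multiplicity 1 gives one 1×1 block.

For λ = 2: rank(A - 2I) = 3, rank((A - 2I)^2) = 2. The eigenspace has dimension 5 - 3 = 2, so there are 2 Jordan blocks; the rank sequence gives block sizes [2, 1].

For λ = 3: algebraic multiplicity 1 gives one 1×1 block.

Assembling the blocks gives the Jordan form J above.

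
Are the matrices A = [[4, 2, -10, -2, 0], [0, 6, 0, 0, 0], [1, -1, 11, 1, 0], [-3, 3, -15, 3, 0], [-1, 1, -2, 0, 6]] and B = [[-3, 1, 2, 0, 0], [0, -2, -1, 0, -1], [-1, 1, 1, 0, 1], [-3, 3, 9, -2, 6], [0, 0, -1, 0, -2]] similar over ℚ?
trace(A) = 30 but trace(B) = -8. The trace is a similarity invariant, so A and B are not similar.

No.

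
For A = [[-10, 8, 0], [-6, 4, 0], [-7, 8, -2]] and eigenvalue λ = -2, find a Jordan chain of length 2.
v_1 = [[1, 1, 0]]^T, v_2 = [[0, 0, 1]]^T

We seek v_1 ∈ ker((A + 2I)^2) \ ker(A + 2I), then set v_{i+1} = (A + 2I) v_i.

One such chain is v_1 = [[1, 1, 0]]^T, v_2 = [[0, 0, 1]]^T. Check: (A + 2I) v_2 = [[0, 0, 0]]^T = 0.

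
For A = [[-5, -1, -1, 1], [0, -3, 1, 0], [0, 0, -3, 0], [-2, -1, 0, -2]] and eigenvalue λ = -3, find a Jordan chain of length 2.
We seek v_1 ∈ ker((A + 3I)^2) \ ker(A + 3I), then set v_{i+1} = (A + 3I) v_i.

One such chain is v_1 = [[-1, -1, 1, -2]]^T, v_2 = [[0, 1, 0, 1]]^T. Check: (A + 3I) v_2 = [[0, 0, 0, 0]]^T = 0.

v_1 = [[-1, -1, 1, -2]]^T, v_2 = [[0, 1, 0, 1]]^T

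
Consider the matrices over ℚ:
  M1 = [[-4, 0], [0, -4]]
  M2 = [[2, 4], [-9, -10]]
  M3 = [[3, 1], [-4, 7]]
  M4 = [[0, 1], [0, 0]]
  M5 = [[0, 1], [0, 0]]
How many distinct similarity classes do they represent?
Characteristic polynomials: χ_{M1} = (x + 4)^2, χ_{M2} = (x + 4)^2, χ_{M3} = (x - 5)^2, χ_{M4} = x^2, χ_{M5} = x^2.

{M1}: invariant factors x + 4, x + 4.

{M2}: invariant factors (x + 4)^2.

{M3}: invariant factors (x - 5)^2.

{M4, M5}: invariant factors x^2.

Matrices are similar if and only if their invariant-factor lists agree; the partition into similarity classes is {M1}, {M2}, {M3}, {M4, M5}.

4 classes: {M1}, {M2}, {M3}, {M4, M5}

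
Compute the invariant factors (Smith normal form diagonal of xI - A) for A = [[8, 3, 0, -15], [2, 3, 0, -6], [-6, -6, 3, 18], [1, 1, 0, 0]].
x - 3, (x - 5)(x - 3)^2

The Jordan structure of A has elementary divisors (x - 3)^2, (x - 3), (x - 5). Arranging the block sizes at each eigenvalue in decreasing order and taking row products gives the invariant factors.

Invariant factors (smallest first, each dividing the next): x - 3, (x - 5)(x - 3)^2.

Check: the last factor (x - 5)(x - 3)^2 is the minimal polynomial, and the product (x - 5)(x - 3)^3 is the characteristic polynomial.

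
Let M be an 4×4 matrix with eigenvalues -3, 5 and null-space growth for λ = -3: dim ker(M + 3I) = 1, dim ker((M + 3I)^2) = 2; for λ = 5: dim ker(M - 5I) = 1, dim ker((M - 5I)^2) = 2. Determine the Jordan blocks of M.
Jordan blocks: (-3, 2), (5, 2)

λ = -3: successive nullity increments [1, 1] count blocks of size ≥ k; block sizes are [2].
λ = 5: successive nullity increments [1, 1] count blocks of size ≥ k; block sizes are [2].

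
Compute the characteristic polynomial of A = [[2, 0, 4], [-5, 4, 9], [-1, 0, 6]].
xI - A = [[x - 2, 0, -4], [5, x - 4, -9], [1, 0, x - 6]].

Expanding det(xI - A) along the first row:
det(xI - A) = + (x - 2)·det([[x - 4, -9], [0, x - 6]]) - (0)·det([[5, -9], [1, x - 6]]) + (-4)·det([[5, x - 4], [1, 0]]).

Evaluating gives χ_A(x) = x^3 - 12x^2 + 48x - 64 = (x - 4)^3.

χ_A(x) = (x - 4)^3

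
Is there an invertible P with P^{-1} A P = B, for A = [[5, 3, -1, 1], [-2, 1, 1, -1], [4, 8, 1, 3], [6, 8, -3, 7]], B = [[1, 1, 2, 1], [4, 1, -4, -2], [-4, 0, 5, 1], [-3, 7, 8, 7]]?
Yes.

Two matrices over a field are similar if and only if they have the same invariant factors.

Both A and B have characteristic polynomial (x - 4)^2(x - 3)^2 and minimal polynomial (x - 4)^2(x - 3)^2. Computing further, both have invariant factors (x - 4)^2(x - 3)^2. Hence A and B are similar.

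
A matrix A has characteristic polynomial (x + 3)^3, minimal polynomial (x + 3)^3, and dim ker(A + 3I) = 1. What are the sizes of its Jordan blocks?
λ = -3: algebraic multiplicity 3 (exponent in χ_A), largest block size 3 (exponent in m_A), 1 block (geometric multiplicity). This forces block sizes [3].

Jordan blocks: (-3, 3)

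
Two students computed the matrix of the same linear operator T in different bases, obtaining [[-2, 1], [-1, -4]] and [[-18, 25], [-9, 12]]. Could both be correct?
Two matrices over a field are similar if and only if they have the same invariant factors.

Both A and B have characteristic polynomial (x + 3)^2 and minimal polynomial (x + 3)^2. Computing further, both have invariant factors (x + 3)^2. Hence A and B are similar.

Yes.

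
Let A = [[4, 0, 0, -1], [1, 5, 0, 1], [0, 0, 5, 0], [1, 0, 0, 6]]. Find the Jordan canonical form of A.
J = [[5, 1, 0, 0], [0, 5, 0, 0], [0, 0, 5, 0], [0, 0, 0, 5]]

The characteristic polynomial is det(xI - A) = (x - 5)^4, so the eigenvalues are 5 (algebraic multiplicity 4).

For λ = 5: rank(A - 5I) = 1, rank((A - 5I)^2) = 0. The eigenspace has dimension 4 - 1 = 3, so there are 3 Jordan blocks; the rank sequence gives block sizes [2, 1, 1].

Assembling the blocks gives the Jordan form J above.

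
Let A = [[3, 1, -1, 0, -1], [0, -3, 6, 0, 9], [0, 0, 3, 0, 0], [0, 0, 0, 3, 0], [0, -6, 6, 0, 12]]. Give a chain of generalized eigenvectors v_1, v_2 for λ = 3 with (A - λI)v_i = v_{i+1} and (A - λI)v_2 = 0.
We seek v_1 ∈ ker((A - 3I)^2) \ ker(A - 3I), then set v_{i+1} = (A - 3I) v_i.

One such chain is v_1 = [[0, 3, 0, 0, 2]]^T, v_2 = [[1, 0, 0, 0, 0]]^T. Check: (A - 3I) v_2 = [[0, 0, 0, 0, 0]]^T = 0.

v_1 = [[0, 3, 0, 0, 2]]^T, v_2 = [[1, 0, 0, 0, 0]]^T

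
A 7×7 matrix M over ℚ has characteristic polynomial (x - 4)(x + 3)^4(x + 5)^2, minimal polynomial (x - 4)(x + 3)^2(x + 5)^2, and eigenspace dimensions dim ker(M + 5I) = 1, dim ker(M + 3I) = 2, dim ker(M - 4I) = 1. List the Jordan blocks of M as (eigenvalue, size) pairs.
λ = -5: algebraic multiplicity 2 (exponent in χ_M), largest block size 2 (exponent in m_M), 1 block (geometric multiplicity). This forces block sizes [2].
λ = -3: algebraic multiplicity 4 (exponent in χ_M), largest block size 2 (exponent in m_M), 2 blocks (geometric multiplicity). These force block sizes [2, 2].
λ = 4: algebraic multiplicity 1 (exponent in χ_M), largest block size 1 (exponent in m_M), 1 block (geometric multiplicity). This forces block sizes [1].

Jordan blocks: (-5, 2), (-3, 2), (-3, 2), (4, 1)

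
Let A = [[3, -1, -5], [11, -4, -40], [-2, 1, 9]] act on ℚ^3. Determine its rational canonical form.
The invariant factors of A (the non-unit diagonal entries of the Smith normal form of xI - A over ℚ[x]) are (x - 4)(x - 2)^2, each dividing the next. The characteristic polynomial is their product, (x - 4)(x - 2)^2.

The rational canonical form is the block-diagonal matrix of companion matrices C(f_i):
R = [[0, 0, 16], [1, 0, -20], [0, 1, 8]].

R = [[0, 0, 16], [1, 0, -20], [0, 1, 8]]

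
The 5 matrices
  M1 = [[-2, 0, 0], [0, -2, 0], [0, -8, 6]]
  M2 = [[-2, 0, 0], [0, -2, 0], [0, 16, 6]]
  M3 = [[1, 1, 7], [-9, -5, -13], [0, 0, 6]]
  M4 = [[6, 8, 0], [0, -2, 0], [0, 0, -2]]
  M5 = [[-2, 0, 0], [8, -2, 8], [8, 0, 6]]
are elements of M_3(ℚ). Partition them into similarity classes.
2 classes: {M1, M2, M4, M5}, {M3}

Characteristic polynomials: χ_{M1} = (x - 6)(x + 2)^2, χ_{M2} = (x - 6)(x + 2)^2, χ_{M3} = (x - 6)(x + 2)^2, χ_{M4} = (x - 6)(x + 2)^2, χ_{M5} = (x - 6)(x + 2)^2.

{M1, M2, M4, M5}: invariant factors x + 2, (x - 6)(x + 2).

{M3}: invariant factors (x - 6)(x + 2)^2.

Matrices are similar if and only if their invariant-factor lists agree; the partition into similarity classes is {M1, M2, M4, M5}, {M3}.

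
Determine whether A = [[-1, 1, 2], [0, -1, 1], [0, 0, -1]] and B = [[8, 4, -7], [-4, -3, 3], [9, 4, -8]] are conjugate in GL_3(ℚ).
Yes.

Two matrices over a field are similar if and only if they have the same invariant factors.

Both A and B have characteristic polynomial (x + 1)^3 and minimal polynomial (x + 1)^3. Computing further, both have invariant factors (x + 1)^3. Hence A and B are similar.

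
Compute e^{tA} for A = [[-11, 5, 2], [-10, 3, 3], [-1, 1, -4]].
A has Jordan form J = [[-4, 1, 0], [0, -4, 1], [0, 0, -4]] with A = PJP^{-1}, so e^{tA} = P e^{tJ} P^{-1}.

For a Jordan block J_k(λ), e^{tJ_k(λ)} = e^{λt} · (I + tN + t^2 N^2/2! + ... + t^{k-1} N^{k-1}/(k-1)!) where N is the nilpotent superdiagonal part.

Assembling the blocks and conjugating back gives the entries of e^{tA} as shown above.

e^{tA} = [[(-3*t^2 - 14*t + 2)*e^{-4*t}/2, t*(t + 5)*e^{-4*t}, t*(t + 4)*e^{-4*t}/2], [t*(-3*t - 20)*e^{-4*t}/2, (t^2 + 7*t + 1)*e^{-4*t}, t*(t + 6)*e^{-4*t}/2], [t*(-3*t - 2)*e^{-4*t}/2, t*(t + 1)*e^{-4*t}, (t^2 + 2)*e^{-4*t}/2]]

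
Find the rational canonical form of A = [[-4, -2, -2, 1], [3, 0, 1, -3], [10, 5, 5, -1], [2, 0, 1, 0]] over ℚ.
R = [[0, 0, 0, 3], [1, 0, 0, -3], [0, 1, 0, 0], [0, 0, 1, 1]]

The invariant factors of A (the non-unit diagonal entries of the Smith normal form of xI - A over ℚ[x]) are (x - 1)(x^3 + 3), each dividing the next. The characteristic polynomial is their product, (x - 1)(x^3 + 3).

The rational canonical form is the block-diagonal matrix of companion matrices C(f_i):
R = [[0, 0, 0, 3], [1, 0, 0, -3], [0, 1, 0, 0], [0, 0, 1, 1]].

Note the characteristic polynomial does not split into linear factors over ℚ, so A has no Jordan form over ℚ; the rational canonical form exists over any field.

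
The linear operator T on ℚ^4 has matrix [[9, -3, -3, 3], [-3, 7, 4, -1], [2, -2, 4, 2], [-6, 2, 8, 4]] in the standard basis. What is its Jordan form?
J = [[6, 1, 0, 0], [0, 6, 1, 0], [0, 0, 6, 0], [0, 0, 0, 6]]

The characteristic polynomial is det(xI - A) = (x - 6)^4, so the eigenvalues are 6 (algebraic multiplicity 4).

For λ = 6: rank(A - 6I) = 2, rank((A - 6I)^2) = 1, rank((A - 6I)^3) = 0. The eigenspace has dimension 4 - 2 = 2, so there are 2 Jordan blocks; the rank sequence gives block sizes [3, 1].

Assembling the blocks gives the Jordan form J above.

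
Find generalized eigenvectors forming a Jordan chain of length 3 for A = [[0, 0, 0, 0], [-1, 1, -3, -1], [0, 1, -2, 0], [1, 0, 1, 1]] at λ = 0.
v_1 = [[0, 2, 1, -2]]^T, v_2 = [[0, 1, 0, -1]]^T, v_3 = [[0, 2, 1, -1]]^T

We seek v_1 ∈ ker(A^3) \ ker(A^2), then set v_{i+1} = A v_i.

One such chain is v_1 = [[0, 2, 1, -2]]^T, v_2 = [[0, 1, 0, -1]]^T, v_3 = [[0, 2, 1, -1]]^T. Check: A v_3 = [[0, 0, 0, 0]]^T = 0.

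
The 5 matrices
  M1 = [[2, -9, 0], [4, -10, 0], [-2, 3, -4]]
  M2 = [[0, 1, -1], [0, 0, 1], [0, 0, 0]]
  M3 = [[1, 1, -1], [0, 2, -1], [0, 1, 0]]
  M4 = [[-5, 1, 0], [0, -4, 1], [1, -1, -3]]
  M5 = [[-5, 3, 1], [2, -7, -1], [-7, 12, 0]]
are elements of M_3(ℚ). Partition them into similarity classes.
Characteristic polynomials: χ_{M1} = (x + 4)^3, χ_{M2} = x^3, χ_{M3} = (x - 1)^3, χ_{M4} = (x + 4)^3, χ_{M5} = (x + 4)^3.

{M1}: invariant factors x + 4, (x + 4)^2.

{M2}: invariant factors x^3.

{M3}: invariant factors x - 1, (x - 1)^2.

{M4, M5}: invariant factors (x + 4)^3.

Matrices are similar if and only if their invariant-factor lists agree; the partition into similarity classes is {M1}, {M2}, {M3}, {M4, M5}.

4 classes: {M1}, {M2}, {M3}, {M4, M5}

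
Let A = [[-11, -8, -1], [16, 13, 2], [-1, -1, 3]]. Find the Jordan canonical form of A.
J = [[-3, 0, 0], [0, 4, 1], [0, 0, 4]]

The characteristic polynomial is det(xI - A) = (x - 4)^2(x + 3), so the eigenvalues are -3 (algebraic multiplicity 1), 4 (algebraic multiplicity 2).

For λ = -3: algebraic multiplicity 1 gives one 1×1 block.

For λ = 4: rank(A - 4I) = 2, rank((A - 4I)^2) = 1. The eigenspace has dimension 3 - 2 = 1, so there is 1 Jordan block; the rank sequence gives block sizes [2].

Assembling the blocks gives the Jordan form J above.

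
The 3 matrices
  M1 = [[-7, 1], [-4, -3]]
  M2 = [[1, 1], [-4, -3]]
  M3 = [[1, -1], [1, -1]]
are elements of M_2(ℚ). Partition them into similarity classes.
Characteristic polynomials: χ_{M1} = (x + 5)^2, χ_{M2} = (x + 1)^2, χ_{M3} = x^2.

{M1}: invariant factors (x + 5)^2.

{M2}: invariant factors (x + 1)^2.

{M3}: invariant factors x^2.

Matrices are similar if and only if their invariant-factor lists agree; the partition into similarity classes is {M1}, {M2}, {M3}.

3 classes: {M1}, {M2}, {M3}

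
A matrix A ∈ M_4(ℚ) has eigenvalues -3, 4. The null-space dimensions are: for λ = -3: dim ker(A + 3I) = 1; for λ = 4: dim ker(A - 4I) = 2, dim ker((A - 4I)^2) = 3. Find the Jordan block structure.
Jordan blocks: (-3, 1), (4, 2), (4, 1)

λ = -3: successive nullity increments [1] count blocks of size ≥ k; block sizes are [1].
λ = 4: successive nullity increments [2, 1] count blocks of size ≥ k; block sizes are [2, 1].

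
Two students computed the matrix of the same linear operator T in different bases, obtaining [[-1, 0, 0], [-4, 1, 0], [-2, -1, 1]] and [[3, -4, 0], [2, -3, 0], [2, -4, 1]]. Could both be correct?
No.

Both have characteristic polynomial (x - 1)^2(x + 1), but the minimal polynomial of A is (x - 1)^2(x + 1) while the minimal polynomial of B is (x - 1)(x + 1). The minimal polynomial is a similarity invariant, so A and B are not similar.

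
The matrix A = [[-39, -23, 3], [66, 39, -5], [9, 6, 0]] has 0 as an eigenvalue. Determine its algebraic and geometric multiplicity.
The characteristic polynomial is x^3, so the factor x appears with exponent 3: the algebraic multiplicity is 3.

rank(A) = 2, so the eigenspace has dimension 3 - 2 = 1: the geometric multiplicity is 1.

Since 1 < 3, A is not diagonalizable.

algebraic multiplicity 3, geometric multiplicity 1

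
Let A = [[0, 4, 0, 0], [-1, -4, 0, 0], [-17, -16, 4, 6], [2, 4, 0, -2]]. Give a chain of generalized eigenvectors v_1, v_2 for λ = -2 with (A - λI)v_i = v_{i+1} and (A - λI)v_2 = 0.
We seek v_1 ∈ ker((A + 2I)^2) \ ker(A + 2I), then set v_{i+1} = (A + 2I) v_i.

One such chain is v_1 = [[-1, 1, 0, 0]]^T, v_2 = [[2, -1, 1, 2]]^T. Check: (A + 2I) v_2 = [[0, 0, 0, 0]]^T = 0.

v_1 = [[-1, 1, 0, 0]]^T, v_2 = [[2, -1, 1, 2]]^T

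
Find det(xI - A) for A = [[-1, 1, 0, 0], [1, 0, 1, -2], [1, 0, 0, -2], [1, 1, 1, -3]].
χ_A(x) = (x + 1)^4

xI - A = [[x + 1, -1, 0, 0], [-1, x, -1, 2], [-1, 0, x, 2], [-1, -1, -1, x + 3]].

Expanding det(xI - A) along the first row:
det(xI - A) = + (x + 1)·det([[x, -1, 2], [0, x, 2], [-1, -1, x + 3]]) - (-1)·det([[-1, -1, 2], [-1, x, 2], [-1, -1, x + 3]]) + (0)·det([[-1, x, 2], [-1, 0, 2], [-1, -1, x + 3]]) - (0)·det([[-1, x, -1], [-1, 0, x], [-1, -1, -1]]).

Evaluating gives χ_A(x) = x^4 + 4x^3 + 6x^2 + 4x + 1 = (x + 1)^4.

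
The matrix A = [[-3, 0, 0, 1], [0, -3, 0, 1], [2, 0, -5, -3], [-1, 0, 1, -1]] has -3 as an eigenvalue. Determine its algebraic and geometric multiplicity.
algebraic multiplicity 4, geometric multiplicity 2

The characteristic polynomial is (x + 3)^4, so the factor x + 3 appears with exponent 4: the algebraic multiplicity is 4.

rank(A + 3I) = 2, so the eigenspace has dimension 4 - 2 = 2: the geometric multiplicity is 2.

Since 2 < 4, A is not diagonalizable.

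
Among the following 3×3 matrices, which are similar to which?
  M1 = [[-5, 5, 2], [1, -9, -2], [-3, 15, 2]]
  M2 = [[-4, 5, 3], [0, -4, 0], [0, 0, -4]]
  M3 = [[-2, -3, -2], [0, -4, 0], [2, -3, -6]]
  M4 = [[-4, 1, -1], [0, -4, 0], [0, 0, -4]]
1 class: {M1, M2, M3, M4}

Characteristic polynomials: χ_{M1} = (x + 4)^3, χ_{M2} = (x + 4)^3, χ_{M3} = (x + 4)^3, χ_{M4} = (x + 4)^3.

{M1, M2, M3, M4}: invariant factors x + 4, (x + 4)^2.

Matrices are similar if and only if their invariant-factor lists agree; the partition into similarity classes is {M1, M2, M3, M4}.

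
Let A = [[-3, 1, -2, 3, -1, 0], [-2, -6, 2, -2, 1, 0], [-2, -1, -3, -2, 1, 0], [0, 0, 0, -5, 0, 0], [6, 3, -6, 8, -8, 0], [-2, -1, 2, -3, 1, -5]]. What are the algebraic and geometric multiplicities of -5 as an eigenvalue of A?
algebraic multiplicity 6, geometric multiplicity 4

The characteristic polynomial is (x + 5)^6, so the factor x + 5 appears with exponent 6: the algebraic multiplicity is 6.

rank(A + 5I) = 2, so the eigenspace has dimension 6 - 2 = 4: the geometric multiplicity is 4.

Since 4 < 6, A is not diagonalizable.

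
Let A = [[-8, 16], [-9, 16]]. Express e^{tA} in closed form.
A has Jordan form J = [[4, 1], [0, 4]] with A = PJP^{-1}, so e^{tA} = P e^{tJ} P^{-1}.

For a Jordan block J_k(λ), e^{tJ_k(λ)} = e^{λt} · (I + tN + t^2 N^2/2! + ... + t^{k-1} N^{k-1}/(k-1)!) where N is the nilpotent superdiagonal part.

Assembling the blocks and conjugating back gives the entries of e^{tA} as shown above.

e^{tA} = [[(1 - 12*t)*e^{4*t}, 16*t*e^{4*t}], [-9*t*e^{4*t}, (12*t + 1)*e^{4*t}]]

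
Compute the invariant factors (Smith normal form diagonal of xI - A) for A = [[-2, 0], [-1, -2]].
The Jordan structure of A has elementary divisors (x + 2)^2. Arranging the block sizes at each eigenvalue in decreasing order and taking row products gives the invariant factors.

Invariant factors (smallest first, each dividing the next): (x + 2)^2.

Check: the last factor (x + 2)^2 is the minimal polynomial, and the product (x + 2)^2 is the characteristic polynomial.

(x + 2)^2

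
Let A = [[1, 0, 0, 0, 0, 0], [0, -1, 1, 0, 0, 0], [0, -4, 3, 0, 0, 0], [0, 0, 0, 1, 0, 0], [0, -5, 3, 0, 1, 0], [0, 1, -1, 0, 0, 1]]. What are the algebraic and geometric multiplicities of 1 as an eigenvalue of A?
algebraic multiplicity 6, geometric multiplicity 4

The characteristic polynomial is (x - 1)^6, so the factor x - 1 appears with exponent 6: the algebraic multiplicity is 6.

rank(A - I) = 2, so the eigenspace has dimension 6 - 2 = 4: the geometric multiplicity is 4.

Since 4 < 6, A is not diagonalizable.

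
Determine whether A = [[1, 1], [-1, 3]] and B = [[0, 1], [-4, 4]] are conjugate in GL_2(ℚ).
Yes.

Two matrices over a field are similar if and only if they have the same invariant factors.

Both A and B have characteristic polynomial (x - 2)^2 and minimal polynomial (x - 2)^2. Computing further, both have invariant factors (x - 2)^2. Hence A and B are similar.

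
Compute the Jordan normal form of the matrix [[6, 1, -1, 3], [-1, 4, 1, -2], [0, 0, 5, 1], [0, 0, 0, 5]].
The characteristic polynomial is det(xI - A) = (x - 5)^4, so the eigenvalues are 5 (algebraic multiplicity 4).

For λ = 5: rank(A - 5I) = 2, rank((A - 5I)^2) = 0. The eigenspace has dimension 4 - 2 = 2, so there are 2 Jordan blocks; the rank sequence gives block sizes [2, 2].

Assembling the blocks gives the Jordan form J above.

J = [[5, 1, 0, 0], [0, 5, 0, 0], [0, 0, 5, 1], [0, 0, 0, 5]]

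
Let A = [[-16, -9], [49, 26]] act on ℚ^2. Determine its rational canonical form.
The invariant factors of A (the non-unit diagonal entries of the Smith normal form of xI - A over ℚ[x]) are (x - 5)^2, each dividing the next. The characteristic polynomial is their product, (x - 5)^2.

The rational canonical form is the block-diagonal matrix of companion matrices C(f_i):
R = [[0, -25], [1, 10]].

R = [[0, -25], [1, 10]]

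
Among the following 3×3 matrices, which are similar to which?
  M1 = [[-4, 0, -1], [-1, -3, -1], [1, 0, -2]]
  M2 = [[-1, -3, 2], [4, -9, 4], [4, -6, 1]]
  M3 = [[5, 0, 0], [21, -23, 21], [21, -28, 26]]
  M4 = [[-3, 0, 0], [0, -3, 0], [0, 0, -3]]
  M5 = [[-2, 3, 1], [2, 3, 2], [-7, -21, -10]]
Characteristic polynomials: χ_{M1} = (x + 3)^3, χ_{M2} = (x + 3)^3, χ_{M3} = (x - 5)^2(x + 2), χ_{M4} = (x + 3)^3, χ_{M5} = (x + 3)^3.

{M1, M2, M5}: invariant factors x + 3, (x + 3)^2.

{M3}: invariant factors x - 5, (x - 5)(x + 2).

{M4}: invariant factors x + 3, x + 3, x + 3.

Matrices are similar if and only if their invariant-factor lists agree; the partition into similarity classes is {M1, M2, M5}, {M3}, {M4}.

3 classes: {M1, M2, M5}, {M3}, {M4}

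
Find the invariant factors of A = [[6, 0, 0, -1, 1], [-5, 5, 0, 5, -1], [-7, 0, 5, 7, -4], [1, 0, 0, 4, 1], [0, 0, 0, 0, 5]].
The Jordan structure of A has elementary divisors (x - 5)^2, (x - 5)^2, (x - 5). Arranging the block sizes at each eigenvalue in decreasing order and taking row products gives the invariant factors.

Invariant factors (smallest first, each dividing the next): x - 5, (x - 5)^2, (x - 5)^2.

Check: the last factor (x - 5)^2 is the minimal polynomial, and the product (x - 5)^5 is the characteristic polynomial.

x - 5, (x - 5)^2, (x - 5)^2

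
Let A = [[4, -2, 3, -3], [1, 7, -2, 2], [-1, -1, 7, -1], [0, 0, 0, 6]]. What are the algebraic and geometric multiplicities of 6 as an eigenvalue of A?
The characteristic polynomial is (x - 6)^4, so the factor x - 6 appears with exponent 4: the algebraic multiplicity is 4.

rank(A - 6I) = 2, so the eigenspace has dimension 4 - 2 = 2: the geometric multiplicity is 2.

Since 2 < 4, A is not diagonalizable.

algebraic multiplicity 4, geometric multiplicity 2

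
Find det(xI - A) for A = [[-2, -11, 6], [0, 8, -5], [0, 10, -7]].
xI - A = [[x + 2, 11, -6], [0, x - 8, 5], [0, -10, x + 7]].

Expanding det(xI - A) along the first row:
det(xI - A) = + (x + 2)·det([[x - 8, 5], [-10, x + 7]]) - (11)·det([[0, 5], [0, x + 7]]) + (-6)·det([[0, x - 8], [0, -10]]).

Evaluating gives χ_A(x) = x^3 + x^2 - 8x - 12 = (x - 3)(x + 2)^2.

χ_A(x) = (x - 3)(x + 2)^2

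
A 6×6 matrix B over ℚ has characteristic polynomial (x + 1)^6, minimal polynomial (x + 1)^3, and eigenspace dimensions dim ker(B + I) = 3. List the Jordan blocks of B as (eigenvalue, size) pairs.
Jordan blocks: (-1, 3), (-1, 2), (-1, 1)

λ = -1: algebraic multiplicity 6 (exponent in χ_B), largest block size 3 (exponent in m_B), 3 blocks (geometric multiplicity). These force block sizes [3, 2, 1].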